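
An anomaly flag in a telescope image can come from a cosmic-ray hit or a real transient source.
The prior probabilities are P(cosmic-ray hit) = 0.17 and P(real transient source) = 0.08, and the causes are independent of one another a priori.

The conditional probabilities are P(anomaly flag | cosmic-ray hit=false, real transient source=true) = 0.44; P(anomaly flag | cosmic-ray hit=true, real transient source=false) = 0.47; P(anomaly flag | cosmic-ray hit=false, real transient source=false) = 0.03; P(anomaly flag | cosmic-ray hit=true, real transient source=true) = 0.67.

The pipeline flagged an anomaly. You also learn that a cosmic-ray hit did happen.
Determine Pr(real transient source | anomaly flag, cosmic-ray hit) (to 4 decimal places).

Pr(real transient source | anomaly flag, cosmic-ray hit) ≈ 0.1103

By total probability over both values of real transient source:
  P(anomaly flag | cosmic-ray hit) = 0.47*0.92 + 0.67*0.08
        = 0.432400 + 0.053600 = 0.486000
Configurations with real transient source contribute 0.053600, so
  P(real transient source | anomaly flag, cosmic-ray hit) = 0.053600 / 0.486000 ≈ 0.1103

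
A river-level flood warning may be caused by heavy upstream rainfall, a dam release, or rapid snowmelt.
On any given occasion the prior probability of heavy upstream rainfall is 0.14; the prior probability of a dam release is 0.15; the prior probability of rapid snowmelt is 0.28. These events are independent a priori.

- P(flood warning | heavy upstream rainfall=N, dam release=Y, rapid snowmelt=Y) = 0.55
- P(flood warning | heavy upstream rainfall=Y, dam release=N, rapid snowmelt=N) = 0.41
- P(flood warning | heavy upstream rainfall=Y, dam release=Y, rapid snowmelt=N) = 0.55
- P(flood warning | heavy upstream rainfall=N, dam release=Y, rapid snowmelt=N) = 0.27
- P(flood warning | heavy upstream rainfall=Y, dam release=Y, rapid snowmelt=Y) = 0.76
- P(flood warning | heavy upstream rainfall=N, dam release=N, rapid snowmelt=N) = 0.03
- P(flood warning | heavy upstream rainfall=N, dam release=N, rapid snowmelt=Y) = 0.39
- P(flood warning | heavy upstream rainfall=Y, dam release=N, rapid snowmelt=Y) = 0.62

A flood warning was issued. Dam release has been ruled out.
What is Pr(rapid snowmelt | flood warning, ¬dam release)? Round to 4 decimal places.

Pr(rapid snowmelt | flood warning, ¬dam release) ≈ 0.6637

Numerator (weight on configurations with rapid snowmelt): 0.093912 + 0.024304 = 0.118216
Normalizer over all consistent configurations: 0.03·0.86·0.72 + 0.39·0.86·0.28 + 0.41·0.14·0.72 + 0.62·0.14·0.28 = 0.178120
P(rapid snowmelt | flood warning, ¬dam release) = 0.118216/0.178120 ≈ 0.6637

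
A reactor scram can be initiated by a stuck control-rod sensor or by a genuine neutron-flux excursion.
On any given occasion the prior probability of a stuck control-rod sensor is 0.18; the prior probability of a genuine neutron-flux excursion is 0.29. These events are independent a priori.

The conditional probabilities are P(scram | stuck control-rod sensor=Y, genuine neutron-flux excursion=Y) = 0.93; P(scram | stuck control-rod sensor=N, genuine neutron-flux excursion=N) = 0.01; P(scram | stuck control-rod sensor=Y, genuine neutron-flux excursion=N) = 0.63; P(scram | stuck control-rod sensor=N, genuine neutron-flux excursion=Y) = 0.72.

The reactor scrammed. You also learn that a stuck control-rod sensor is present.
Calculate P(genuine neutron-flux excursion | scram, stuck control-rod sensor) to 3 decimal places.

P(scram | stuck control-rod sensor) = 0.63·0.71 + 0.93·0.29 = 0.447300 + 0.269700 = 0.717000
The genuine neutron-flux excursion-present share is 0.93·0.29 = 0.269700.
So P(genuine neutron-flux excursion | scram, stuck control-rod sensor) = 0.269700/0.717000 ≈ 0.376.

P(genuine neutron-flux excursion | scram, stuck control-rod sensor) ≈ 0.376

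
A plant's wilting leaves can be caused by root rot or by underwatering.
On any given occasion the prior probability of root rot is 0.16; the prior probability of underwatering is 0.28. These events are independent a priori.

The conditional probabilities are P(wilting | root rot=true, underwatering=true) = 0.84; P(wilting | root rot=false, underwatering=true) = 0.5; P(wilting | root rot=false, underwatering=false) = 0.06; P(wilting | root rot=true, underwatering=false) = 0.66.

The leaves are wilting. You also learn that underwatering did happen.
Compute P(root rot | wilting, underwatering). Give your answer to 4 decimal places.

Sum P(wilting|·) weighted by the priors over both values of root rot:
  P(wilting | underwatering) = 0.5·0.84 + 0.84·0.16
        = 0.420000 + 0.134400 = 0.554400
Configurations with root rot contribute 0.134400, so
  P(root rot | wilting, underwatering) = 0.134400 / 0.554400 ≈ 0.2424

P(root rot | wilting, underwatering) ≈ 0.2424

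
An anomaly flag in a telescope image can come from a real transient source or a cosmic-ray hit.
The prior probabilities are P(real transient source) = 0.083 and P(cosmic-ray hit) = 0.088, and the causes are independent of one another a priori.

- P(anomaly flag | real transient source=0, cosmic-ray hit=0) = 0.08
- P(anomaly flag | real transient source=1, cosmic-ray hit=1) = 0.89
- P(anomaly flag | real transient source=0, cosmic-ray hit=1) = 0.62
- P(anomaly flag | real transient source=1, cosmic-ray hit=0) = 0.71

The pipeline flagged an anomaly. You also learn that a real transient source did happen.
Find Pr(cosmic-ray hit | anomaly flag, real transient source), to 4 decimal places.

Pr(cosmic-ray hit | anomaly flag, real transient source) ≈ 0.1079

Weight on cosmic-ray hit=true, given the evidence: 0.89·0.088 = 0.078320
Denominator P(anomaly flag | real transient source): 0.71·0.912 + 0.89·0.088 = 0.725840
Posterior = 0.078320 / 0.725840 ≈ 0.1079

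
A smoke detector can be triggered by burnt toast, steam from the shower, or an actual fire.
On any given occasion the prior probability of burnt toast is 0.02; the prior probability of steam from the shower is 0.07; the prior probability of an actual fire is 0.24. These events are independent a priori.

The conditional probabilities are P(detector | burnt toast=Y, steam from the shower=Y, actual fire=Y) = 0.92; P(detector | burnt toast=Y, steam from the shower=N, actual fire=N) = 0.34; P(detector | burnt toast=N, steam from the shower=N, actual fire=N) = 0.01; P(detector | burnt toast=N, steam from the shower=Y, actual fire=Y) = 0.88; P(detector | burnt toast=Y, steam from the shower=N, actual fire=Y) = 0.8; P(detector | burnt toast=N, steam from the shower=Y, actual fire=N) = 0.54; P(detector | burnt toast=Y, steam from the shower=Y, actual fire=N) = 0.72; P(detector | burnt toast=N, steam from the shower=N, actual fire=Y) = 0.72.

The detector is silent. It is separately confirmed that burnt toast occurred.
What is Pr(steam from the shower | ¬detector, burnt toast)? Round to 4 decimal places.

Pr(steam from the shower | ¬detector, burnt toast) ≈ 0.0308

By total probability over the 4 (steam from the shower, actual fire) configurations:
  P(¬detector | burnt toast) = 0.66×0.93×0.76 + 0.2×0.93×0.24 + 0.28×0.07×0.76 + 0.08×0.07×0.24
        = 0.466488 + 0.044640 + 0.014896 + 0.001344 = 0.527368
Configurations with steam from the shower contribute 0.016240, so
  P(steam from the shower | ¬detector, burnt toast) = 0.016240 / 0.527368 ≈ 0.0308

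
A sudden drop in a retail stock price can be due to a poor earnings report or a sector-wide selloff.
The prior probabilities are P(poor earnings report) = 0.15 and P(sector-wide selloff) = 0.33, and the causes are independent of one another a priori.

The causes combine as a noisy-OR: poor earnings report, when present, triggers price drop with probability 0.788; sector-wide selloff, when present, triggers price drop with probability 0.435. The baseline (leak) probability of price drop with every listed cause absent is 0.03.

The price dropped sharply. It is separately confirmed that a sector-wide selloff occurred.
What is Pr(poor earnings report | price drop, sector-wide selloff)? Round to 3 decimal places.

Under noisy-OR, P(price drop | causes) = 1 − (1−0.03)·∏(1−qᵢ) over the active causes.
P(price drop | sector-wide selloff) = 0.45195×0.85 + 0.883813×0.15 = 0.384157 + 0.132572 = 0.516729
Restricting to configurations with poor earnings report present: 0.883813×0.15 = 0.132572.
P(poor earnings report | price drop, sector-wide selloff) = 0.132572 / 0.516729 ≈ 0.257

Pr(poor earnings report | price drop, sector-wide selloff) ≈ 0.257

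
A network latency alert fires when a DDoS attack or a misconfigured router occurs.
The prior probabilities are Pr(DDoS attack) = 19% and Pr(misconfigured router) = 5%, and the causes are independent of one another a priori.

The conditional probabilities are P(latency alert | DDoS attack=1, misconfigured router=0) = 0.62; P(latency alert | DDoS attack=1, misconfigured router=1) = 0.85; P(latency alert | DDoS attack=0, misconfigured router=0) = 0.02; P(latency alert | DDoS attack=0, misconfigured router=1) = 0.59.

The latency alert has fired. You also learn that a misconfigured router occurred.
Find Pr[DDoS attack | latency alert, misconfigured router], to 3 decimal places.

P(latency alert | misconfigured router) = 0.59*0.81 + 0.85*0.19 = 0.477900 + 0.161500 = 0.639400
Of this, 0.161500 comes from 0.85*0.19 (the DDoS attack=true cases).
So P(DDoS attack | latency alert, misconfigured router) = 0.161500/0.639400 ≈ 0.253.

Pr[DDoS attack | latency alert, misconfigured router] ≈ 0.253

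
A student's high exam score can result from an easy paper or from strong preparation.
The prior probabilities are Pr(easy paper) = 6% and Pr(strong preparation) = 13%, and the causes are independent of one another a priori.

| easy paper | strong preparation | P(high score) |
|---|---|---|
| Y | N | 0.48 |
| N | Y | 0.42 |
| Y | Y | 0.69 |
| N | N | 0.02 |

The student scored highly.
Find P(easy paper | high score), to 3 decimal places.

P(easy paper | high score) ≈ 0.310

Sum P(high score|·) weighted by the priors over the 4 (easy paper, strong preparation) configurations:
  P(high score) = 0.02*0.94*0.87 + 0.42*0.94*0.13 + 0.48*0.06*0.87 + 0.69*0.06*0.13
        = 0.016356 + 0.051324 + 0.025056 + 0.005382 = 0.098118
Configurations with easy paper contribute 0.030438, so
  P(easy paper | high score) = 0.030438 / 0.098118 ≈ 0.310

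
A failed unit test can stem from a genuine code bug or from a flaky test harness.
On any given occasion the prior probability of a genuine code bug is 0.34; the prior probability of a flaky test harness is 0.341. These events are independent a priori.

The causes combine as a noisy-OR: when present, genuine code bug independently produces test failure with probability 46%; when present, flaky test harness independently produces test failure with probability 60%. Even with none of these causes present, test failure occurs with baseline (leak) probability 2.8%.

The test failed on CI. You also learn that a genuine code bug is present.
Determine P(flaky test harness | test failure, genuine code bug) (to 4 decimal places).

P(flaky test harness | test failure, genuine code bug) ≈ 0.4625

Under noisy-OR, P(test failure | causes) = 1 − (1−0.028)·∏(1−qᵢ) over the active causes.
For the numerator, keep only flaky test harness=true terms: 0.790048×0.341 = 0.269406
Normalizer over all consistent configurations: 0.47512×0.659 + 0.790048×0.341 = 0.582510
Posterior = 0.269406 / 0.582510 ≈ 0.4625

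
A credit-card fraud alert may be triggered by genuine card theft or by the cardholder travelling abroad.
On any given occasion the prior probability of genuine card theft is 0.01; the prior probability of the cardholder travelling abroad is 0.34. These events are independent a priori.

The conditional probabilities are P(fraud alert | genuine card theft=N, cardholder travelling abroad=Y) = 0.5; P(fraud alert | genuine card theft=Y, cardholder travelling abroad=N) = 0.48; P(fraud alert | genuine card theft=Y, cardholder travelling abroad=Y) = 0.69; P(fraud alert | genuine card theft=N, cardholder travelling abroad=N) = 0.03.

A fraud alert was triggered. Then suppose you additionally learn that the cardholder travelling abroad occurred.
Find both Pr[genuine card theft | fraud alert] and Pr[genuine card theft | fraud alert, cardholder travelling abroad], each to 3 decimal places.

Pr[genuine card theft | fraud alert] ≈ 0.029; Pr[genuine card theft | fraud alert, cardholder travelling abroad] ≈ 0.014

P(fraud alert) = 0.03*0.99*0.66 + 0.5*0.99*0.34 + 0.48*0.01*0.66 + 0.69*0.01*0.34 = 0.019602 + 0.168300 + 0.003168 + 0.002346 = 0.193416
Restricting to configurations with genuine card theft present: 0.003168 + 0.002346 = 0.005514.
Hence the posterior is 0.005514/0.193416 ≈ 0.029.

Now also conditioning on cardholder travelling abroad=true:
Enumerate both values of genuine card theft and weight by the priors:
  P(fraud alert | cardholder travelling abroad) = 0.5*0.99 + 0.69*0.01
        = 0.495000 + 0.006900 = 0.501900
Keeping only the genuine card theft-present terms gives 0.006900, so
  P(genuine card theft | fraud alert, cardholder travelling abroad) = 0.006900 / 0.501900 ≈ 0.014
Conditioning on cardholder travelling abroad lowers the posterior on genuine card theft: the classic explaining-away effect in a common-effect structure.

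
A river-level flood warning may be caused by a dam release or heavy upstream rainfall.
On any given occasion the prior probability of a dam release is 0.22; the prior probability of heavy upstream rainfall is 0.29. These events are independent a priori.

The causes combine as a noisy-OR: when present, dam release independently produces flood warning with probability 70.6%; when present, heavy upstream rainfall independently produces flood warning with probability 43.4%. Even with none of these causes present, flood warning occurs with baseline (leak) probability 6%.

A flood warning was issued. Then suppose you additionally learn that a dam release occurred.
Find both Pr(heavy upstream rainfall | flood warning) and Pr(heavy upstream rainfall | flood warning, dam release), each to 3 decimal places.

Under noisy-OR, P(flood warning | causes) = 1 − (1−0.06)·∏(1−qᵢ) over the active causes.
By total probability over the 4 (dam release, heavy upstream rainfall) configurations:
  P(flood warning) = 0.06*0.78*0.71 + 0.46796*0.78*0.29 + 0.72364*0.22*0.71 + 0.84358*0.22*0.29
        = 0.033228 + 0.105853 + 0.113033 + 0.053820 = 0.305934
The terms with heavy upstream rainfall present sum to 0.159673, so
  P(heavy upstream rainfall | flood warning) = 0.159673 / 0.305934 ≈ 0.522

With the extra evidence:
Numerator (weight on configurations with heavy upstream rainfall): 0.84358×0.29 = 0.244638
The normalizing constant is 0.72364×0.71 + 0.84358×0.29 = 0.758422
P(heavy upstream rainfall | flood warning, dam release) = 0.244638/0.758422 ≈ 0.323

Pr(heavy upstream rainfall | flood warning) ≈ 0.522; Pr(heavy upstream rainfall | flood warning, dam release) ≈ 0.323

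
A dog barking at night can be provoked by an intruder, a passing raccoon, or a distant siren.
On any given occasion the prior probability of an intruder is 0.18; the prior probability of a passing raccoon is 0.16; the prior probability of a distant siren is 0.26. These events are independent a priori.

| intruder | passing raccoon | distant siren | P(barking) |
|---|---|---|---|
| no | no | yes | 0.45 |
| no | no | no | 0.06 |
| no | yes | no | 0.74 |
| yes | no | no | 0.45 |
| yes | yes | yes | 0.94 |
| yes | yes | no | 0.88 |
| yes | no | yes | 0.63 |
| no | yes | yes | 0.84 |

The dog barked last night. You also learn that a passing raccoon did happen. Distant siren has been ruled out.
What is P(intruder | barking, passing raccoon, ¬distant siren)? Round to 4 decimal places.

Weight on intruder=true, given the evidence: 0.88*0.18 = 0.158400
Normalizer over all consistent configurations: 0.74*0.82 + 0.88*0.18 = 0.765200
Posterior = 0.158400 / 0.765200 ≈ 0.2070

P(intruder | barking, passing raccoon, ¬distant siren) ≈ 0.2070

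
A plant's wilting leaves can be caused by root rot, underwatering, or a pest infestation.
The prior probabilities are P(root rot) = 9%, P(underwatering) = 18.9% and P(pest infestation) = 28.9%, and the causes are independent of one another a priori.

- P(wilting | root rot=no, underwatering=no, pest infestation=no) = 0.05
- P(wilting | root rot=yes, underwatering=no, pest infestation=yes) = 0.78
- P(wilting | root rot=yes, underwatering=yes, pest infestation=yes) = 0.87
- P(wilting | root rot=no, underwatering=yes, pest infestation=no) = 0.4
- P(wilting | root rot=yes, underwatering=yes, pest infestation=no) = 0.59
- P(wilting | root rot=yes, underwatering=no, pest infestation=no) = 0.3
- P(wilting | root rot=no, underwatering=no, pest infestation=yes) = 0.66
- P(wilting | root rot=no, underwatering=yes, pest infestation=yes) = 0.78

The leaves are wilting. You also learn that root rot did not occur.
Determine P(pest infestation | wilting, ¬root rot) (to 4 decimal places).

Sum P(wilting|·) weighted by the priors over the 4 (underwatering, pest infestation) configurations:
  P(wilting | ¬root rot) = 0.05·0.811·0.711 + 0.66·0.811·0.289 + 0.4·0.189·0.711 + 0.78·0.189·0.289
        = 0.028831 + 0.154690 + 0.053752 + 0.042604 = 0.279877
Configurations with pest infestation contribute 0.197294, so
  P(pest infestation | wilting, ¬root rot) = 0.197294 / 0.279877 ≈ 0.7049

P(pest infestation | wilting, ¬root rot) ≈ 0.7049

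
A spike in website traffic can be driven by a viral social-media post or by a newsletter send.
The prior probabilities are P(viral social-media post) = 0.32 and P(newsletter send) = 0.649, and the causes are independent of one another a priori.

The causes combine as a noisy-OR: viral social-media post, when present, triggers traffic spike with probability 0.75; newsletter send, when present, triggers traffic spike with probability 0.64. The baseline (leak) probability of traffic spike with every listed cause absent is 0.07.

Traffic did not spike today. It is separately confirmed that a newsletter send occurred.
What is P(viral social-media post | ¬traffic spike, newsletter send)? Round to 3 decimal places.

P(viral social-media post | ¬traffic spike, newsletter send) ≈ 0.105

Under noisy-OR, P(traffic spike | causes) = 1 − (1−0.07)·∏(1−qᵢ) over the active causes.
By total probability over both values of viral social-media post:
  P(¬traffic spike | newsletter send) = 0.3348*0.68 + 0.0837*0.32
        = 0.227664 + 0.026784 = 0.254448
The terms with viral social-media post present sum to 0.026784, so
  P(viral social-media post | ¬traffic spike, newsletter send) = 0.026784 / 0.254448 ≈ 0.105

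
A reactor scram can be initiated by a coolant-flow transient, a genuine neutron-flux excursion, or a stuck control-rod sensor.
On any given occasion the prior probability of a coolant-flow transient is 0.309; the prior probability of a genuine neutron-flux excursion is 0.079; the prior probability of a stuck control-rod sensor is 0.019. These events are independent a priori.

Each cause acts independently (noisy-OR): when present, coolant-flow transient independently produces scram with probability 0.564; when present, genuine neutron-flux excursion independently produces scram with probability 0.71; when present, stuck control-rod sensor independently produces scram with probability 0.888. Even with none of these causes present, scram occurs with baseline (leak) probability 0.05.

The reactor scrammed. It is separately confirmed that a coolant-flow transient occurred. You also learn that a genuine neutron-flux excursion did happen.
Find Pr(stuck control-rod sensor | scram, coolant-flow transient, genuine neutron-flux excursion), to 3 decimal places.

Under noisy-OR, P(scram | causes) = 1 − (1−0.05)·∏(1−qᵢ) over the active causes.
P(scram | coolant-flow transient, genuine neutron-flux excursion) = 0.879882×0.981 + 0.986547×0.019 = 0.863164 + 0.018744 = 0.881908
Of this, 0.018744 comes from 0.986547×0.019 (the stuck control-rod sensor=true cases).
P(stuck control-rod sensor | scram, coolant-flow transient, genuine neutron-flux excursion) = 0.018744 / 0.881908 ≈ 0.021

Pr(stuck control-rod sensor | scram, coolant-flow transient, genuine neutron-flux excursion) ≈ 0.021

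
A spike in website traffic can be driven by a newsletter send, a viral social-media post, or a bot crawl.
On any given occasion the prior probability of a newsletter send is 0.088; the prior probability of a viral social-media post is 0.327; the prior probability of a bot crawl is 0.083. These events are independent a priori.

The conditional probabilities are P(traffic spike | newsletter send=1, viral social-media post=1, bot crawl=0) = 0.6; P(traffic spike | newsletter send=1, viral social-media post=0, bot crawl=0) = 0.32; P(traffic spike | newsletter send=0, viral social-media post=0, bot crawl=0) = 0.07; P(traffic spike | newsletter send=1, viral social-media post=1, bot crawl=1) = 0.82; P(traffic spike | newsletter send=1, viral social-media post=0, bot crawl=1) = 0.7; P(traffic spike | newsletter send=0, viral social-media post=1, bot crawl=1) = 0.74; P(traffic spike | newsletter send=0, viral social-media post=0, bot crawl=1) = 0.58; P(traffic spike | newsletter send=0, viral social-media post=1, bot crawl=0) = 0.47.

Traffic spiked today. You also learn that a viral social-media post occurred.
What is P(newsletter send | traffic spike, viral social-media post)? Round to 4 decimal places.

By total probability over the 4 (newsletter send, bot crawl) configurations:
  P(traffic spike | viral social-media post) = 0.47*0.912*0.917 + 0.74*0.912*0.083 + 0.6*0.088*0.917 + 0.82*0.088*0.083
        = 0.393063 + 0.056015 + 0.048418 + 0.005989 = 0.503485
Keeping only the newsletter send-present terms gives 0.054407, so
  P(newsletter send | traffic spike, viral social-media post) = 0.054407 / 0.503485 ≈ 0.1081

P(newsletter send | traffic spike, viral social-media post) ≈ 0.1081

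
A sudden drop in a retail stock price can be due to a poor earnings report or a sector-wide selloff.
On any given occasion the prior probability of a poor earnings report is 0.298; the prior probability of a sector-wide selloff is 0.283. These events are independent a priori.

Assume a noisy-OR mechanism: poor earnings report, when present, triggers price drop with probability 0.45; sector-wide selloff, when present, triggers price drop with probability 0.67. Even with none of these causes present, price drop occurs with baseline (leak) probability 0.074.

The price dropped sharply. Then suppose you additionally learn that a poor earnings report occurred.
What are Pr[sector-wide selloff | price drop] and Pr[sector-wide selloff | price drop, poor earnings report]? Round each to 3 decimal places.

Under noisy-OR, P(price drop | causes) = 1 − (1−0.074)·∏(1−qᵢ) over the active causes.
Numerator (weight on configurations with sector-wide selloff): 0.137958 + 0.070160 = 0.208118
Normalizer over all consistent configurations: 0.074·0.702·0.717 + 0.69442·0.702·0.283 + 0.4907·0.298·0.717 + 0.831931·0.298·0.283 = 0.350211
P(sector-wide selloff | price drop) = 0.208118/0.350211 ≈ 0.594

Now condition on the additional information:
P(price drop | poor earnings report) = 0.4907·0.717 + 0.831931·0.283 = 0.351832 + 0.235436 = 0.587268
The sector-wide selloff-present share is 0.831931·0.283 = 0.235436.
So P(sector-wide selloff | price drop, poor earnings report) = 0.235436/0.587268 ≈ 0.401.

Pr[sector-wide selloff | price drop] ≈ 0.594; Pr[sector-wide selloff | price drop, poor earnings report] ≈ 0.401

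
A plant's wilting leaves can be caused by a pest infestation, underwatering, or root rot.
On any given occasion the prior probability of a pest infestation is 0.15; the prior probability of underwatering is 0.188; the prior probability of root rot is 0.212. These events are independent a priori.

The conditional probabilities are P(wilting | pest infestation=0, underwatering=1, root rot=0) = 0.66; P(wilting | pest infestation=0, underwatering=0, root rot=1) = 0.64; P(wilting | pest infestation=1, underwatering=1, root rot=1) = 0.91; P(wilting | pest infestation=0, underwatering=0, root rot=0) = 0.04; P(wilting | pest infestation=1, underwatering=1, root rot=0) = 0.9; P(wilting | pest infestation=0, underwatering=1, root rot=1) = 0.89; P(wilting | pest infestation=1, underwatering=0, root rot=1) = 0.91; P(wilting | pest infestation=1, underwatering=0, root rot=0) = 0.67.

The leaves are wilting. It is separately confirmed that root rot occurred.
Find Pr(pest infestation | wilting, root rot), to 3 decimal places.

Sum P(wilting|·) weighted by the priors over the 4 (pest infestation, underwatering) configurations:
  P(wilting | root rot) = 0.64×0.85×0.812 + 0.89×0.85×0.188 + 0.91×0.15×0.812 + 0.91×0.15×0.188
        = 0.441728 + 0.142222 + 0.110838 + 0.025662 = 0.720450
Keeping only the pest infestation-present terms gives 0.136500, so
  P(pest infestation | wilting, root rot) = 0.136500 / 0.720450 ≈ 0.189

Pr(pest infestation | wilting, root rot) ≈ 0.189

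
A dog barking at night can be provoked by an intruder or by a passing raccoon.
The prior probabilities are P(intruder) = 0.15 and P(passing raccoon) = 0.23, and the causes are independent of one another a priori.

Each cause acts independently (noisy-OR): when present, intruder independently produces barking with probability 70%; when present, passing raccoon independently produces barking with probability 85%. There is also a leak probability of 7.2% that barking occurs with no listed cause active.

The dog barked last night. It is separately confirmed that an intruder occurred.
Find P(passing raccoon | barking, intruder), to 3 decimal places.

Under noisy-OR, P(barking | causes) = 1 − (1−0.072)·∏(1−qᵢ) over the active causes.
P(barking | intruder) = 0.7216×0.77 + 0.95824×0.23 = 0.555632 + 0.220395 = 0.776027
The passing raccoon-present share is 0.95824×0.23 = 0.220395.
Hence the posterior is 0.220395/0.776027 ≈ 0.284.

P(passing raccoon | barking, intruder) ≈ 0.284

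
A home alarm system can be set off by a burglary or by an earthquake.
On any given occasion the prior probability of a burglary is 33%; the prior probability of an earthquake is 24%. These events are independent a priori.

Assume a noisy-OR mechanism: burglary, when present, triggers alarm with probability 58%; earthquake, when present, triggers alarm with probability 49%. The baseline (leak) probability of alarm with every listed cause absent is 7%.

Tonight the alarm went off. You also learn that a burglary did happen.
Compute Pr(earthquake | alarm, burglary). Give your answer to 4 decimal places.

Under noisy-OR, P(alarm | causes) = 1 − (1−0.07)·∏(1−qᵢ) over the active causes.
P(alarm | burglary) = 0.6094×0.76 + 0.800794×0.24 = 0.463144 + 0.192191 = 0.655335
Of this, 0.192191 comes from 0.800794×0.24 (the earthquake=true cases).
So P(earthquake | alarm, burglary) = 0.192191/0.655335 ≈ 0.2933.

Pr(earthquake | alarm, burglary) ≈ 0.2933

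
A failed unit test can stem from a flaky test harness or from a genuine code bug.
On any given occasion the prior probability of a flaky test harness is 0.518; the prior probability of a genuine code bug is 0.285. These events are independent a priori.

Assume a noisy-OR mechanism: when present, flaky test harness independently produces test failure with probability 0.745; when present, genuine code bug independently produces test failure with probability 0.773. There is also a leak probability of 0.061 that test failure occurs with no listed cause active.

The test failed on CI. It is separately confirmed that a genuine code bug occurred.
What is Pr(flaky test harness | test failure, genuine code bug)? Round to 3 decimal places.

Under noisy-OR, P(test failure | causes) = 1 − (1−0.061)·∏(1−qᵢ) over the active causes.
By total probability over both values of flaky test harness:
  P(test failure | genuine code bug) = 0.786847×0.482 + 0.945646×0.518
        = 0.379260 + 0.489845 = 0.869105
Configurations with flaky test harness contribute 0.489845, so
  P(flaky test harness | test failure, genuine code bug) = 0.489845 / 0.869105 ≈ 0.564

Pr(flaky test harness | test failure, genuine code bug) ≈ 0.564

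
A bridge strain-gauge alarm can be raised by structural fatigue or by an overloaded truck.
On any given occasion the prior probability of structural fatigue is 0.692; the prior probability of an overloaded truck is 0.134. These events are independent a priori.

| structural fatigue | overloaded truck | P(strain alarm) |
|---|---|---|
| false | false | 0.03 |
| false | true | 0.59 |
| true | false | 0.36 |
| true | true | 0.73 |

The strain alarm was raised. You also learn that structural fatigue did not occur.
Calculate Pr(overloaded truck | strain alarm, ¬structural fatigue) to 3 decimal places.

Sum P(strain alarm|·) weighted by the priors over both values of overloaded truck:
  P(strain alarm | ¬structural fatigue) = 0.03·0.866 + 0.59·0.134
        = 0.025980 + 0.079060 = 0.105040
Configurations with overloaded truck contribute 0.079060, so
  P(overloaded truck | strain alarm, ¬structural fatigue) = 0.079060 / 0.105040 ≈ 0.753

Pr(overloaded truck | strain alarm, ¬structural fatigue) ≈ 0.753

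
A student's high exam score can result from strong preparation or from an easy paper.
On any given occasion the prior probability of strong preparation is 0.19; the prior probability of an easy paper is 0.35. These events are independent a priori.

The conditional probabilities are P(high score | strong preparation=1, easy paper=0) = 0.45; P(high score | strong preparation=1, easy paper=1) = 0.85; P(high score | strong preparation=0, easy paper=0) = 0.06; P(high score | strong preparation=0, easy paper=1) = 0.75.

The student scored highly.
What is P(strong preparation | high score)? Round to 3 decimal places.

P(high score) = 0.06×0.81×0.65 + 0.75×0.81×0.35 + 0.45×0.19×0.65 + 0.85×0.19×0.35 = 0.031590 + 0.212625 + 0.055575 + 0.056525 = 0.356315
The strong preparation-present share is 0.055575 + 0.056525 = 0.112100.
Hence the posterior is 0.112100/0.356315 ≈ 0.315.

P(strong preparation | high score) ≈ 0.315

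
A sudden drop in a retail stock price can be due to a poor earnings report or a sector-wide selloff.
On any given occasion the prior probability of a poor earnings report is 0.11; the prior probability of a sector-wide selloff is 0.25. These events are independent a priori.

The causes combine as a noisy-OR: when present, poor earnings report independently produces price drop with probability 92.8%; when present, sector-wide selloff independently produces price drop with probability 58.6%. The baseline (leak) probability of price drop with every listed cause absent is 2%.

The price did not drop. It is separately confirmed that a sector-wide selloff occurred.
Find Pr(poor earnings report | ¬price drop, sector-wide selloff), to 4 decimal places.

Under noisy-OR, P(price drop | causes) = 1 − (1−0.02)·∏(1−qᵢ) over the active causes.
P(¬price drop | sector-wide selloff) = 0.40572*0.89 + 0.029212*0.11 = 0.361091 + 0.003213 = 0.364304
Of this, 0.003213 comes from 0.029212*0.11 (the poor earnings report=true cases).
P(poor earnings report | ¬price drop, sector-wide selloff) = 0.003213 / 0.364304 ≈ 0.0088

Pr(poor earnings report | ¬price drop, sector-wide selloff) ≈ 0.0088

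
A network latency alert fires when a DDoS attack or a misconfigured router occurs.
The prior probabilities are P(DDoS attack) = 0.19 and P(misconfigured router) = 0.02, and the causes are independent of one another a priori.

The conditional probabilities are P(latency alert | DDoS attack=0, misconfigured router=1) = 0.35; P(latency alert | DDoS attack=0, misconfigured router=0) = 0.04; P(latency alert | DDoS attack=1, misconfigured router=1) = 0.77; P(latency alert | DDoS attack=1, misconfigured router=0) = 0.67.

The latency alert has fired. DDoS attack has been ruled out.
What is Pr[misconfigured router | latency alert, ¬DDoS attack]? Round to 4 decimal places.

P(latency alert | ¬DDoS attack) = 0.04×0.98 + 0.35×0.02 = 0.039200 + 0.007000 = 0.046200
The misconfigured router-present share is 0.35×0.02 = 0.007000.
So P(misconfigured router | latency alert, ¬DDoS attack) = 0.007000/0.046200 ≈ 0.1515.

Pr[misconfigured router | latency alert, ¬DDoS attack] ≈ 0.1515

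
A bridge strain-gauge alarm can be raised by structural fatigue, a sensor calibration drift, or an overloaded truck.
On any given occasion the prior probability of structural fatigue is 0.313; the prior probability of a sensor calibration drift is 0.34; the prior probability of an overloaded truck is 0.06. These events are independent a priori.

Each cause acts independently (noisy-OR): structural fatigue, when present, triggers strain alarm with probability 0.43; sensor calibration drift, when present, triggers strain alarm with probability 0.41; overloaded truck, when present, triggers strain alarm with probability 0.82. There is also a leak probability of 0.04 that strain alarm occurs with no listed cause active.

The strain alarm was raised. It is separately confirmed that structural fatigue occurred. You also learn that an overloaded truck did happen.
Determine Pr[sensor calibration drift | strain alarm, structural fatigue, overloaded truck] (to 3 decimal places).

Under noisy-OR, P(strain alarm | causes) = 1 − (1−0.04)·∏(1−qᵢ) over the active causes.
Numerator (weight on configurations with sensor calibration drift): 0.941887·0.34 = 0.320242
Denominator P(strain alarm | structural fatigue, overloaded truck): 0.901504·0.66 + 0.941887·0.34 = 0.915235
Posterior = 0.320242 / 0.915235 ≈ 0.350

Pr[sensor calibration drift | strain alarm, structural fatigue, overloaded truck] ≈ 0.350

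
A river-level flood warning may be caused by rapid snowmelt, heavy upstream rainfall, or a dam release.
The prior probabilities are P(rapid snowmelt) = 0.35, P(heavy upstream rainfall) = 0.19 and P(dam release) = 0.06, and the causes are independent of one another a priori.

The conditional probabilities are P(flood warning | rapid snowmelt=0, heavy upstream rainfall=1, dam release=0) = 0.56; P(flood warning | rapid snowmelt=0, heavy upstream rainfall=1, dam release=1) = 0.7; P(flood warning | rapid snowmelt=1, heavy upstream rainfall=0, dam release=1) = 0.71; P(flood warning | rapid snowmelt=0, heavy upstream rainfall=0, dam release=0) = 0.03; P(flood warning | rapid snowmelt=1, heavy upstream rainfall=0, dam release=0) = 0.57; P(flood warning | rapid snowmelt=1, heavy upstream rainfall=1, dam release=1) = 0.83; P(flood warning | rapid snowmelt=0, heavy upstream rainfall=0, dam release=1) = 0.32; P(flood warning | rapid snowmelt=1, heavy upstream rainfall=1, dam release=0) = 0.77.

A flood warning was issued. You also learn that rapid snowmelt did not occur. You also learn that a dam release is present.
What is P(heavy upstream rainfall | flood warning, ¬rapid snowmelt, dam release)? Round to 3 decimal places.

P(heavy upstream rainfall | flood warning, ¬rapid snowmelt, dam release) ≈ 0.339

Sum P(flood warning|·) weighted by the priors over both values of heavy upstream rainfall:
  P(flood warning | ¬rapid snowmelt, dam release) = 0.32·0.81 + 0.7·0.19
        = 0.259200 + 0.133000 = 0.392200
The terms with heavy upstream rainfall present sum to 0.133000, so
  P(heavy upstream rainfall | flood warning, ¬rapid snowmelt, dam release) = 0.133000 / 0.392200 ≈ 0.339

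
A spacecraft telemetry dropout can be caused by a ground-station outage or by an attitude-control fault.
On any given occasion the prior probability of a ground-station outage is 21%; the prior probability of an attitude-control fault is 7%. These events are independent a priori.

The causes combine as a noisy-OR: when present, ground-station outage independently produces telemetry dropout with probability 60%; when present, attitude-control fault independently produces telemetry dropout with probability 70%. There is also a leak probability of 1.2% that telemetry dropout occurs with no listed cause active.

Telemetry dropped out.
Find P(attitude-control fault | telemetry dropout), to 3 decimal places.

Under noisy-OR, P(telemetry dropout | causes) = 1 − (1−0.012)·∏(1−qᵢ) over the active causes.
By total probability over the 4 (ground-station outage, attitude-control fault) configurations:
  P(telemetry dropout) = 0.012·0.79·0.93 + 0.7036·0.79·0.07 + 0.6048·0.21·0.93 + 0.88144·0.21·0.07
        = 0.008816 + 0.038909 + 0.118117 + 0.012957 = 0.178799
The terms with attitude-control fault present sum to 0.051866, so
  P(attitude-control fault | telemetry dropout) = 0.051866 / 0.178799 ≈ 0.290

P(attitude-control fault | telemetry dropout) ≈ 0.290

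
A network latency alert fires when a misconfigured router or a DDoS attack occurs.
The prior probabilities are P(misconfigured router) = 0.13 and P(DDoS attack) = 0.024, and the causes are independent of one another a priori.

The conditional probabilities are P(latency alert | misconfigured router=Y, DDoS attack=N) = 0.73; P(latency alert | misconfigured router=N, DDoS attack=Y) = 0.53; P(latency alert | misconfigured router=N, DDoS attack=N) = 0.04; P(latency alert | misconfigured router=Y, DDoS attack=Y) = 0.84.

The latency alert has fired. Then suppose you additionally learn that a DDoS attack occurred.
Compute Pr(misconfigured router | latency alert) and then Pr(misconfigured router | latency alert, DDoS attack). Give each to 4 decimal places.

Weight on misconfigured router=true, given the evidence: 0.092622 + 0.002621 = 0.095243
Normalizer over all consistent configurations: 0.04·0.87·0.976 + 0.53·0.87·0.024 + 0.73·0.13·0.976 + 0.84·0.13·0.024 = 0.140274
P(misconfigured router | latency alert) = 0.095243/0.140274 ≈ 0.6790

Now condition on the additional information:
Enumerate both values of misconfigured router and weight by the priors:
  P(latency alert | DDoS attack) = 0.53·0.87 + 0.84·0.13
        = 0.461100 + 0.109200 = 0.570300
The terms with misconfigured router present sum to 0.109200, so
  P(misconfigured router | latency alert, DDoS attack) = 0.109200 / 0.570300 ≈ 0.1915

Pr(misconfigured router | latency alert) ≈ 0.6790; Pr(misconfigured router | latency alert, DDoS attack) ≈ 0.1915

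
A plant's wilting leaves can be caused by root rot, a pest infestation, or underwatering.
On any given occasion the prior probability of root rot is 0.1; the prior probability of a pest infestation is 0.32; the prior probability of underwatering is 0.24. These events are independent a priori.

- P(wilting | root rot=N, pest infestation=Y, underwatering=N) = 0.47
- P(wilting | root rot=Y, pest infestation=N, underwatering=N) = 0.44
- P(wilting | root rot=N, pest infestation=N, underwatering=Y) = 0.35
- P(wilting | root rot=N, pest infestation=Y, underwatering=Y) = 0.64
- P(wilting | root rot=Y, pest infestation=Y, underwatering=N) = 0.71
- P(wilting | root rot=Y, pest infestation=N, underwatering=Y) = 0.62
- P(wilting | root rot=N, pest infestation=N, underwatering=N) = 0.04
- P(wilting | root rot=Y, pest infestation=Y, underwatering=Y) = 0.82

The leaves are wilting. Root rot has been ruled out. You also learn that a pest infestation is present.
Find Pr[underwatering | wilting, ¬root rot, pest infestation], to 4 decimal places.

Sum P(wilting|·) weighted by the priors over both values of underwatering:
  P(wilting | ¬root rot, pest infestation) = 0.47×0.76 + 0.64×0.24
        = 0.357200 + 0.153600 = 0.510800
Configurations with underwatering contribute 0.153600, so
  P(underwatering | wilting, ¬root rot, pest infestation) = 0.153600 / 0.510800 ≈ 0.3007

Pr[underwatering | wilting, ¬root rot, pest infestation] ≈ 0.3007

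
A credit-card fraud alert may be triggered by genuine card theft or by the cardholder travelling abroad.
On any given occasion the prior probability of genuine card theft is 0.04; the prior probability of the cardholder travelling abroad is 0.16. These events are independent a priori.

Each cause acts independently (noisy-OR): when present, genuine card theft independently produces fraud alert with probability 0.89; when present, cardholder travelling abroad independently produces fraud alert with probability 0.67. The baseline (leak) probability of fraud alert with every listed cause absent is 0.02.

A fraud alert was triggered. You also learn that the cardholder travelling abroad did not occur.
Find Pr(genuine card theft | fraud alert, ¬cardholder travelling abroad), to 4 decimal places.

Pr(genuine card theft | fraud alert, ¬cardholder travelling abroad) ≈ 0.6502

Under noisy-OR, P(fraud alert | causes) = 1 − (1−0.02)·∏(1−qᵢ) over the active causes.
Sum P(fraud alert|·) weighted by the priors over both values of genuine card theft:
  P(fraud alert | ¬cardholder travelling abroad) = 0.02·0.96 + 0.8922·0.04
        = 0.019200 + 0.035688 = 0.054888
Keeping only the genuine card theft-present terms gives 0.035688, so
  P(genuine card theft | fraud alert, ¬cardholder travelling abroad) = 0.035688 / 0.054888 ≈ 0.6502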